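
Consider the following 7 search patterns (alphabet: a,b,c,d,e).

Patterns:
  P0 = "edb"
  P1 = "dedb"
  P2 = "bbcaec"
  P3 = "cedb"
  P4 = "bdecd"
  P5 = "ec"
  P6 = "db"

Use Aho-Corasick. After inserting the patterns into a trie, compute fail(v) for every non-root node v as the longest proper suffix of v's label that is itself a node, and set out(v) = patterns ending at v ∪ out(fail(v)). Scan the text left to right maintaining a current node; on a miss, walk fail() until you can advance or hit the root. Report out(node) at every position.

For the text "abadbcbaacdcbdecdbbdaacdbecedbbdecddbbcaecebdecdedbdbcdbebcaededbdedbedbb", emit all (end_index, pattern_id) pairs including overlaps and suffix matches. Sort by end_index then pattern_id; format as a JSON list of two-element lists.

Build automaton:
Trie nodes:
  n0 'ε': b→8 c→14 d→4 e→1
  n1 'e': c→22 d→2
  n2 'ed': b→3
  n3 'edb': ·  ←P0
  n4 'd': b→23 e→5
  n5 'de': d→6
  n6 'ded': b→7
  n7 'dedb': ·  ←P1
  n8 'b': b→9 d→18
  n9 'bb': c→10
  n10 'bbc': a→11
  n11 'bbca': e→12
  n12 'bbcae': c→13
  n13 'bbcaec': ·  ←P2
  n14 'c': e→15
  n15 'ce': d→16
  n16 'ced': b→17
  n17 'cedb': ·  ←P3
  n18 'bd': e→19
  n19 'bde': c→20
  n20 'bdec': d→21
  n21 'bdecd': ·  ←P4
  n22 'ec': ·  ←P5
  n23 'db': ·  ←P6

BFS fail/out derivation:
  fail(1) 'e': from fail(0)=0 chase 'e': 0 ⇒ 0;  out=∅∪out(0)=∅
  fail(4) 'd': from fail(0)=0 chase 'd': 0 ⇒ 0;  out=∅∪out(0)=∅
  fail(8) 'b': from fail(0)=0 chase 'b': 0 ⇒ 0;  out=∅∪out(0)=∅
  fail(14) 'c': from fail(0)=0 chase 'c': 0 ⇒ 0;  out=∅∪out(0)=∅
  fail(2) 'ed': from fail(1)=0 chase 'd': 0 ⇒ 4;  out=∅∪out(4)=∅
  fail(5) 'de': from fail(4)=0 chase 'e': 0 ⇒ 1;  out=∅∪out(1)=∅
  fail(9) 'bb': from fail(8)=0 chase 'b': 0 ⇒ 8;  out=∅∪out(8)=∅
  fail(15) 'ce': from fail(14)=0 chase 'e': 0 ⇒ 1;  out=∅∪out(1)=∅
  fail(18) 'bd': from fail(8)=0 chase 'd': 0 ⇒ 4;  out=∅∪out(4)=∅
  fail(22) 'ec': from fail(1)=0 chase 'c': 0 ⇒ 14;  out={5}∪out(14)={5}
  fail(23) 'db': from fail(4)=0 chase 'b': 0 ⇒ 8;  out={6}∪out(8)={6}
  fail(3) 'edb': from fail(2)=4 chase 'b': 4 ⇒ 23;  out={0}∪out(23)={0,6}
  fail(6) 'ded': from fail(5)=1 chase 'd': 1 ⇒ 2;  out=∅∪out(2)=∅
  fail(10) 'bbc': from fail(9)=8 chase 'c': 8→0 ⇒ 14;  out=∅∪out(14)=∅
  fail(16) 'ced': from fail(15)=1 chase 'd': 1 ⇒ 2;  out=∅∪out(2)=∅
  fail(19) 'bde': from fail(18)=4 chase 'e': 4 ⇒ 5;  out=∅∪out(5)=∅
  fail(7) 'dedb': from fail(6)=2 chase 'b': 2 ⇒ 3;  out={1}∪out(3)={0,1,6}
  fail(11) 'bbca': from fail(10)=14 chase 'a': 14→0 ⇒ 0;  out=∅∪out(0)=∅
  fail(17) 'cedb': from fail(16)=2 chase 'b': 2 ⇒ 3;  out={3}∪out(3)={0,3,6}
  fail(20) 'bdec': from fail(19)=5 chase 'c': 5→1 ⇒ 22;  out=∅∪out(22)={5}
  fail(12) 'bbcae': from fail(11)=0 chase 'e': 0 ⇒ 1;  out=∅∪out(1)=∅
  fail(21) 'bdecd': from fail(20)=22 chase 'd': 22→14→0 ⇒ 4;  out={4}∪out(4)={4}
  fail(13) 'bbcaec': from fail(12)=1 chase 'c': 1 ⇒ 22;  out={2}∪out(22)={2,5}

Scan:
pos 0 'a': at 0
pos 1 'b': at 8
pos 2 'a': at 0 (fail-walked)
pos 3 'd': at 4
pos 4 'b': at 23  ** P6@[3:4]
pos 5 'c': at 14 (fail-walked)
pos 6 'b': at 8 (fail-walked)
pos 7 'a': at 0 (fail-walked)
pos 8 'a': at 0
pos 9 'c': at 14
pos 10 'd': at 4 (fail-walked)
pos 11 'c': at 14 (fail-walked)
pos 12 'b': at 8 (fail-walked)
pos 13 'd': at 18
pos 14 'e': at 19
pos 15 'c': at 20  ** P5@[14:15]
pos 16 'd': at 21  ** P4@[12:16]
pos 17 'b': at 23 (fail-walked)  ** P6@[16:17]
pos 18 'b': at 9 (fail-walked)
pos 19 'd': at 18 (fail-walked)
pos 20 'a': at 0 (fail-walked)
pos 21 'a': at 0
pos 22 'c': at 14
pos 23 'd': at 4 (fail-walked)
pos 24 'b': at 23  ** P6@[23:24]
pos 25 'e': at 1 (fail-walked)
pos 26 'c': at 22  ** P5@[25:26]
pos 27 'e': at 15 (fail-walked)
pos 28 'd': at 16
pos 29 'b': at 17  ** P0@[27:29],P3@[26:29],P6@[28:29]
pos 30 'b': at 9 (fail-walked)
pos 31 'd': at 18 (fail-walked)
pos 32 'e': at 19
pos 33 'c': at 20  ** P5@[32:33]
pos 34 'd': at 21  ** P4@[30:34]
pos 35 'd': at 4 (fail-walked)
pos 36 'b': at 23  ** P6@[35:36]
pos 37 'b': at 9 (fail-walked)
pos 38 'c': at 10
pos 39 'a': at 11
pos 40 'e': at 12
pos 41 'c': at 13  ** P2@[36:41],P5@[40:41]
pos 42 'e': at 15 (fail-walked)
pos 43 'b': at 8 (fail-walked)
pos 44 'd': at 18
pos 45 'e': at 19
pos 46 'c': at 20  ** P5@[45:46]
pos 47 'd': at 21  ** P4@[43:47]
pos 48 'e': at 5 (fail-walked)
pos 49 'd': at 6
pos 50 'b': at 7  ** P0@[48:50],P1@[47:50],P6@[49:50]
pos 51 'd': at 18 (fail-walked)
pos 52 'b': at 23 (fail-walked)  ** P6@[51:52]
pos 53 'c': at 14 (fail-walked)
pos 54 'd': at 4 (fail-walked)
pos 55 'b': at 23  ** P6@[54:55]
pos 56 'e': at 1 (fail-walked)
pos 57 'b': at 8 (fail-walked)
pos 58 'c': at 14 (fail-walked)
pos 59 'a': at 0 (fail-walked)
pos 60 'e': at 1
pos 61 'd': at 2
pos 62 'e': at 5 (fail-walked)
pos 63 'd': at 6
pos 64 'b': at 7  ** P0@[62:64],P1@[61:64],P6@[63:64]
pos 65 'd': at 18 (fail-walked)
pos 66 'e': at 19
pos 67 'd': at 6 (fail-walked)
pos 68 'b': at 7  ** P0@[66:68],P1@[65:68],P6@[67:68]
pos 69 'e': at 1 (fail-walked)
pos 70 'd': at 2
pos 71 'b': at 3  ** P0@[69:71],P6@[70:71]
pos 72 'b': at 9 (fail-walked)

All matches (sorted): [[4,6],[15,5],[16,4],[17,6],[24,6],[26,5],[29,0],[29,3],[29,6],[33,5],[34,4],[36,6],[41,2],[41,5],[46,5],[47,4],[50,0],[50,1],[50,6],[52,6],[55,6],[64,0],[64,1],[64,6],[68,0],[68,1],[68,6],[71,0],[71,6]]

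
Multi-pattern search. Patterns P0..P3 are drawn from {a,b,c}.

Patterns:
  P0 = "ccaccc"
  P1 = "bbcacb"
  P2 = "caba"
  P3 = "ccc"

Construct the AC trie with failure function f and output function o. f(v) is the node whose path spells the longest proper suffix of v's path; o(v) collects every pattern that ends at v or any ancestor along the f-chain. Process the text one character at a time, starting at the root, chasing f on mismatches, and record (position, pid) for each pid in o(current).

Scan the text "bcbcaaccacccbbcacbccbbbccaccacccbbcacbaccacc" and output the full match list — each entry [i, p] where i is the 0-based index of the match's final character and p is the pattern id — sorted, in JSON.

Build automaton:
Trie (insert patterns):
  0='ε' goto b→7 c→1
  1='c' goto a→13 c→2
  2='cc' goto a→3 c→16
  3='cca' goto c→4
  4='ccac' goto c→5
  5='ccacc' goto c→6
  6='ccaccc' goto ·  ←P0
  7='b' goto b→8
  8='bb' goto c→9
  9='bbc' goto a→10
  10='bbca' goto c→11
  11='bbcac' goto b→12
  12='bbcacb' goto ·  ←P1
  13='ca' goto b→14
  14='cab' goto a→15
  15='caba' goto ·  ←P2
  16='ccc' goto ·  ←P3

BFS fail/out derivation:
  fail(1) 'c': from fail(0)=0 chase 'c': 0 ⇒ 0;  out=∅∪out(0)=∅
  fail(7) 'b': from fail(0)=0 chase 'b': 0 ⇒ 0;  out=∅∪out(0)=∅
  fail(2) 'cc': from fail(1)=0 chase 'c': 0 ⇒ 1;  out=∅∪out(1)=∅
  fail(8) 'bb': from fail(7)=0 chase 'b': 0 ⇒ 7;  out=∅∪out(7)=∅
  fail(13) 'ca': from fail(1)=0 chase 'a': 0 ⇒ 0;  out=∅∪out(0)=∅
  fail(3) 'cca': from fail(2)=1 chase 'a': 1 ⇒ 13;  out=∅∪out(13)=∅
  fail(9) 'bbc': from fail(8)=7 chase 'c': 7→0 ⇒ 1;  out=∅∪out(1)=∅
  fail(14) 'cab': from fail(13)=0 chase 'b': 0 ⇒ 7;  out=∅∪out(7)=∅
  fail(16) 'ccc': from fail(2)=1 chase 'c': 1 ⇒ 2;  out={3}∪out(2)={3}
  fail(4) 'ccac': from fail(3)=13 chase 'c': 13→0 ⇒ 1;  out=∅∪out(1)=∅
  fail(10) 'bbca': from fail(9)=1 chase 'a': 1 ⇒ 13;  out=∅∪out(13)=∅
  fail(15) 'caba': from fail(14)=7 chase 'a': 7→0 ⇒ 0;  out={2}∪out(0)={2}
  fail(5) 'ccacc': from fail(4)=1 chase 'c': 1 ⇒ 2;  out=∅∪out(2)=∅
  fail(11) 'bbcac': from fail(10)=13 chase 'c': 13→0 ⇒ 1;  out=∅∪out(1)=∅
  fail(6) 'ccaccc': from fail(5)=2 chase 'c': 2 ⇒ 16;  out={0}∪out(16)={0,3}
  fail(12) 'bbcacb': from fail(11)=1 chase 'b': 1→0 ⇒ 7;  out={1}∪out(7)={1}

Scan:
pos 0 'b': at 7
pos 1 'c': at 1 ·f
pos 2 'b': at 7 ·f
pos 3 'c': at 1 ·f
pos 4 'a': at 13
pos 5 'a': at 0 ·f
pos 6 'c': at 1
pos 7 'c': at 2
pos 8 'a': at 3
pos 9 'c': at 4
pos 10 'c': at 5
pos 11 'c': at 6  ** P0@[6:11],P3@[9:11]
pos 12 'b': at 7 ·f
pos 13 'b': at 8
pos 14 'c': at 9
pos 15 'a': at 10
pos 16 'c': at 11
pos 17 'b': at 12  ** P1@[12:17]
pos 18 'c': at 1 ·f
pos 19 'c': at 2
pos 20 'b': at 7 ·f
pos 21 'b': at 8
pos 22 'b': at 8 ·f
pos 23 'c': at 9
pos 24 'c': at 2 ·f
pos 25 'a': at 3
pos 26 'c': at 4
pos 27 'c': at 5
pos 28 'a': at 3 ·f
pos 29 'c': at 4
pos 30 'c': at 5
pos 31 'c': at 6  ** P0@[26:31],P3@[29:31]
pos 32 'b': at 7 ·f
pos 33 'b': at 8
pos 34 'c': at 9
pos 35 'a': at 10
pos 36 'c': at 11
pos 37 'b': at 12  ** P1@[32:37]
pos 38 'a': at 0 ·f
pos 39 'c': at 1
pos 40 'c': at 2
pos 41 'a': at 3
pos 42 'c': at 4
pos 43 'c': at 5

Matches: [[11,0],[11,3],[17,1],[31,0],[31,3],[37,1]]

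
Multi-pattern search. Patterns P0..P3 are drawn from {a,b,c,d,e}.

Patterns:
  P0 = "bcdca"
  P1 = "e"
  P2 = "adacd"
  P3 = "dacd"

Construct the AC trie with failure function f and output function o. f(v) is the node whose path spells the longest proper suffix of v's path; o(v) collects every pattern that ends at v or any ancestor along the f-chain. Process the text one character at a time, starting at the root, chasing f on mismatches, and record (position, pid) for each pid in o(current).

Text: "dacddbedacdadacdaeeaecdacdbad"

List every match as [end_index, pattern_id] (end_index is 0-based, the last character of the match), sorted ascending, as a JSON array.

Build automaton:
Trie nodes:
  n0 'ε': a→7 b→1 d→12 e→6
  n1 'b': c→2
  n2 'bc': d→3
  n3 'bcd': c→4
  n4 'bcdc': a→5
  n5 'bcdca': ·  [P0 ends]
  n6 'e': ·  [P1 ends]
  n7 'a': d→8
  n8 'ad': a→9
  n9 'ada': c→10
  n10 'adac': d→11
  n11 'adacd': ·  [P2 ends]
  n12 'd': a→13
  n13 'da': c→14
  n14 'dac': d→15
  n15 'dacd': ·  [P3 ends]

Failure links (BFS by depth):
  n1('b'): parent n0 fail=0; on 'b' 0 → fail=0;  out ∅∪∅=∅
  n6('e'): parent n0 fail=0; on 'e' 0 → fail=0;  out {1}∪∅={1}
  n7('a'): parent n0 fail=0; on 'a' 0 → fail=0;  out ∅∪∅=∅
  n12('d'): parent n0 fail=0; on 'd' 0 → fail=0;  out ∅∪∅=∅
  n2('bc'): parent n1 fail=0; on 'c' 0 → fail=0;  out ∅∪∅=∅
  n8('ad'): parent n7 fail=0; on 'd' 0 → fail=12;  out ∅∪∅=∅
  n13('da'): parent n12 fail=0; on 'a' 0 → fail=7;  out ∅∪∅=∅
  n3('bcd'): parent n2 fail=0; on 'd' 0 → fail=12;  out ∅∪∅=∅
  n9('ada'): parent n8 fail=12; on 'a' 12 → fail=13;  out ∅∪∅=∅
  n14('dac'): parent n13 fail=7; on 'c' 7→0 → fail=0;  out ∅∪∅=∅
  n4('bcdc'): parent n3 fail=12; on 'c' 12→0 → fail=0;  out ∅∪∅=∅
  n10('adac'): parent n9 fail=13; on 'c' 13 → fail=14;  out ∅∪∅=∅
  n15('dacd'): parent n14 fail=0; on 'd' 0 → fail=12;  out {3}∪∅={3}
  n5('bcdca'): parent n4 fail=0; on 'a' 0 → fail=7;  out {0}∪∅={0}
  n11('adacd'): parent n10 fail=14; on 'd' 14 → fail=15;  out {2}∪{3}={2,3}

Run:
[0] read 'd'  n0⇒n12
[1] read 'a'  n12⇒n13
[2] read 'c'  n13⇒n14
[3] read 'd'  n14⇒n15  ** P3@[0:3]
[4] read 'd'  n15⇒n12 ·f
[5] read 'b'  n12⇒n1 ·f
[6] read 'e'  n1⇒n6 ·f  ** P1@[6:6]
[7] read 'd'  n6⇒n12 ·f
[8] read 'a'  n12⇒n13
[9] read 'c'  n13⇒n14
[10] read 'd'  n14⇒n15  ** P3@[7:10]
[11] read 'a'  n15⇒n13 ·f
[12] read 'd'  n13⇒n8 ·f
[13] read 'a'  n8⇒n9
[14] read 'c'  n9⇒n10
[15] read 'd'  n10⇒n11  ** P2@[11:15],P3@[12:15]
[16] read 'a'  n11⇒n13 ·f
[17] read 'e'  n13⇒n6 ·f  ** P1@[17:17]
[18] read 'e'  n6⇒n6 ·f  ** P1@[18:18]
[19] read 'a'  n6⇒n7 ·f
[20] read 'e'  n7⇒n6 ·f  ** P1@[20:20]
[21] read 'c'  n6⇒n0 ·f
[22] read 'd'  n0⇒n12
[23] read 'a'  n12⇒n13
[24] read 'c'  n13⇒n14
[25] read 'd'  n14⇒n15  ** P3@[22:25]
[26] read 'b'  n15⇒n1 ·f
[27] read 'a'  n1⇒n7 ·f
[28] read 'd'  n7⇒n8

All matches (sorted): [[3,3],[6,1],[10,3],[15,2],[15,3],[17,1],[18,1],[20,1],[25,3]]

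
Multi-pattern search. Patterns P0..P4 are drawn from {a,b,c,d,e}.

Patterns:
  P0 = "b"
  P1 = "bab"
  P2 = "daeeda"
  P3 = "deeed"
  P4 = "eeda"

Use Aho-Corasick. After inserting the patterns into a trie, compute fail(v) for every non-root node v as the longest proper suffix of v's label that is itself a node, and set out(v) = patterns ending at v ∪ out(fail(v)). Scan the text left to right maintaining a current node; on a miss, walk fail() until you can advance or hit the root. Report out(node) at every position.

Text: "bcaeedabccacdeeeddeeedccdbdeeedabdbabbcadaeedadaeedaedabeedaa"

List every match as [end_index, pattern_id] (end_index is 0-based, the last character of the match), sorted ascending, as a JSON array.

Build automaton:
Trie (insert patterns):
  0='ε' goto b→1 d→4 e→14
  1='b' goto a→2  ←P0
  2='ba' goto b→3
  3='bab' goto ·  ←P1
  4='d' goto a→5 e→10
  5='da' goto e→6
  6='dae' goto e→7
  7='daee' goto d→8
  8='daeed' goto a→9
  9='daeeda' goto ·  ←P2
  10='de' goto e→11
  11='dee' goto e→12
  12='deee' goto d→13
  13='deeed' goto ·  ←P3
  14='e' goto e→15
  15='ee' goto d→16
  16='eed' goto a→17
  17='eeda' goto ·  ←P4

Failure links (BFS by depth):
  n1('b'): parent n0 fail=0; on 'b' 0 → fail=0;  out {0}∪∅={0}
  n4('d'): parent n0 fail=0; on 'd' 0 → fail=0;  out ∅∪∅=∅
  n14('e'): parent n0 fail=0; on 'e' 0 → fail=0;  out ∅∪∅=∅
  n2('ba'): parent n1 fail=0; on 'a' 0 → fail=0;  out ∅∪∅=∅
  n5('da'): parent n4 fail=0; on 'a' 0 → fail=0;  out ∅∪∅=∅
  n10('de'): parent n4 fail=0; on 'e' 0 → fail=14;  out ∅∪∅=∅
  n15('ee'): parent n14 fail=0; on 'e' 0 → fail=14;  out ∅∪∅=∅
  n3('bab'): parent n2 fail=0; on 'b' 0 → fail=1;  out {1}∪{0}={0,1}
  n6('dae'): parent n5 fail=0; on 'e' 0 → fail=14;  out ∅∪∅=∅
  n11('dee'): parent n10 fail=14; on 'e' 14 → fail=15;  out ∅∪∅=∅
  n16('eed'): parent n15 fail=14; on 'd' 14→0 → fail=4;  out ∅∪∅=∅
  n7('daee'): parent n6 fail=14; on 'e' 14 → fail=15;  out ∅∪∅=∅
  n12('deee'): parent n11 fail=15; on 'e' 15→14 → fail=15;  out ∅∪∅=∅
  n17('eeda'): parent n16 fail=4; on 'a' 4 → fail=5;  out {4}∪∅={4}
  n8('daeed'): parent n7 fail=15; on 'd' 15 → fail=16;  out ∅∪∅=∅
  n13('deeed'): parent n12 fail=15; on 'd' 15 → fail=16;  out {3}∪∅={3}
  n9('daeeda'): parent n8 fail=16; on 'a' 16 → fail=17;  out {2}∪{4}={2,4}

Run:
[0] read 'b'  n0⇒n1  ** P0@[0:0]
[1] read 'c'  n1⇒n0 (fail-walked)
[2] read 'a'  n0⇒n0
[3] read 'e'  n0⇒n14
[4] read 'e'  n14⇒n15
[5] read 'd'  n15⇒n16
[6] read 'a'  n16⇒n17  ** P4@[3:6]
[7] read 'b'  n17⇒n1 (fail-walked)  ** P0@[7:7]
[8] read 'c'  n1⇒n0 (fail-walked)
[9] read 'c'  n0⇒n0
[10] read 'a'  n0⇒n0
[11] read 'c'  n0⇒n0
[12] read 'd'  n0⇒n4
[13] read 'e'  n4⇒n10
[14] read 'e'  n10⇒n11
[15] read 'e'  n11⇒n12
[16] read 'd'  n12⇒n13  ** P3@[12:16]
[17] read 'd'  n13⇒n4 (fail-walked)
[18] read 'e'  n4⇒n10
[19] read 'e'  n10⇒n11
[20] read 'e'  n11⇒n12
[21] read 'd'  n12⇒n13  ** P3@[17:21]
[22] read 'c'  n13⇒n0 (fail-walked)
[23] read 'c'  n0⇒n0
[24] read 'd'  n0⇒n4
[25] read 'b'  n4⇒n1 (fail-walked)  ** P0@[25:25]
[26] read 'd'  n1⇒n4 (fail-walked)
[27] read 'e'  n4⇒n10
[28] read 'e'  n10⇒n11
[29] read 'e'  n11⇒n12
[30] read 'd'  n12⇒n13  ** P3@[26:30]
[31] read 'a'  n13⇒n17 (fail-walked)  ** P4@[28:31]
[32] read 'b'  n17⇒n1 (fail-walked)  ** P0@[32:32]
[33] read 'd'  n1⇒n4 (fail-walked)
[34] read 'b'  n4⇒n1 (fail-walked)  ** P0@[34:34]
[35] read 'a'  n1⇒n2
[36] read 'b'  n2⇒n3  ** P0@[36:36],P1@[34:36]
[37] read 'b'  n3⇒n1 (fail-walked)  ** P0@[37:37]
[38] read 'c'  n1⇒n0 (fail-walked)
[39] read 'a'  n0⇒n0
[40] read 'd'  n0⇒n4
[41] read 'a'  n4⇒n5
[42] read 'e'  n5⇒n6
[43] read 'e'  n6⇒n7
[44] read 'd'  n7⇒n8
[45] read 'a'  n8⇒n9  ** P2@[40:45],P4@[42:45]
[46] read 'd'  n9⇒n4 (fail-walked)
[47] read 'a'  n4⇒n5
[48] read 'e'  n5⇒n6
[49] read 'e'  n6⇒n7
[50] read 'd'  n7⇒n8
[51] read 'a'  n8⇒n9  ** P2@[46:51],P4@[48:51]
[52] read 'e'  n9⇒n6 (fail-walked)
[53] read 'd'  n6⇒n4 (fail-walked)
[54] read 'a'  n4⇒n5
[55] read 'b'  n5⇒n1 (fail-walked)  ** P0@[55:55]
[56] read 'e'  n1⇒n14 (fail-walked)
[57] read 'e'  n14⇒n15
[58] read 'd'  n15⇒n16
[59] read 'a'  n16⇒n17  ** P4@[56:59]
[60] read 'a'  n17⇒n0 (fail-walked)

All matches (sorted): [[0,0],[6,4],[7,0],[16,3],[21,3],[25,0],[30,3],[31,4],[32,0],[34,0],[36,0],[36,1],[37,0],[45,2],[45,4],[51,2],[51,4],[55,0],[59,4]]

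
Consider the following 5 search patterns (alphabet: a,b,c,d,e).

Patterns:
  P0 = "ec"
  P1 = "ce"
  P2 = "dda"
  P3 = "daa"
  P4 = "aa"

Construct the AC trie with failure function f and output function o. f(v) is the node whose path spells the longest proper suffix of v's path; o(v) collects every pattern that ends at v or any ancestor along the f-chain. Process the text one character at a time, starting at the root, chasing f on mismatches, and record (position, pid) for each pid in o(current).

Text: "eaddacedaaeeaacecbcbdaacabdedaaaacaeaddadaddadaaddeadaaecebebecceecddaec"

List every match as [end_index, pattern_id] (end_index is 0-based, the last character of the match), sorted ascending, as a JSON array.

Build automaton:
Trie (insert patterns):
  0='ε' goto a→10 c→3 d→5 e→1
  1='e' goto c→2
  2='ec' goto ·  ←P0
  3='c' goto e→4
  4='ce' goto ·  ←P1
  5='d' goto a→8 d→6
  6='dd' goto a→7
  7='dda' goto ·  ←P2
  8='da' goto a→9
  9='daa' goto ·  ←P3
  10='a' goto a→11
  11='aa' goto ·  ←P4

BFS fail/out derivation:
  fail(1) 'e': from fail(0)=0 chase 'e': 0 ⇒ 0;  out=∅∪out(0)=∅
  fail(3) 'c': from fail(0)=0 chase 'c': 0 ⇒ 0;  out=∅∪out(0)=∅
  fail(5) 'd': from fail(0)=0 chase 'd': 0 ⇒ 0;  out=∅∪out(0)=∅
  fail(10) 'a': from fail(0)=0 chase 'a': 0 ⇒ 0;  out=∅∪out(0)=∅
  fail(2) 'ec': from fail(1)=0 chase 'c': 0 ⇒ 3;  out={0}∪out(3)={0}
  fail(4) 'ce': from fail(3)=0 chase 'e': 0 ⇒ 1;  out={1}∪out(1)={1}
  fail(6) 'dd': from fail(5)=0 chase 'd': 0 ⇒ 5;  out=∅∪out(5)=∅
  fail(8) 'da': from fail(5)=0 chase 'a': 0 ⇒ 10;  out=∅∪out(10)=∅
  fail(11) 'aa': from fail(10)=0 chase 'a': 0 ⇒ 10;  out={4}∪out(10)={4}
  fail(7) 'dda': from fail(6)=5 chase 'a': 5 ⇒ 8;  out={2}∪out(8)={2}
  fail(9) 'daa': from fail(8)=10 chase 'a': 10 ⇒ 11;  out={3}∪out(11)={3,4}

Scan:
i=0 'e': node 0→1
i=1 'a': node 1→10 (via fail)
i=2 'd': node 10→5 (via fail)
i=3 'd': node 5→6
i=4 'a': node 6→7  → match P2@[2:4]
i=5 'c': node 7→3 (via fail)
i=6 'e': node 3→4  → match P1@[5:6]
i=7 'd': node 4→5 (via fail)
i=8 'a': node 5→8
i=9 'a': node 8→9  → match P3@[7:9],P4@[8:9]
i=10 'e': node 9→1 (via fail)
i=11 'e': node 1→1 (via fail)
i=12 'a': node 1→10 (via fail)
i=13 'a': node 10→11  → match P4@[12:13]
i=14 'c': node 11→3 (via fail)
i=15 'e': node 3→4  → match P1@[14:15]
i=16 'c': node 4→2 (via fail)  → match P0@[15:16]
i=17 'b': node 2→0 (via fail)
i=18 'c': node 0→3
i=19 'b': node 3→0 (via fail)
i=20 'd': node 0→5
i=21 'a': node 5→8
i=22 'a': node 8→9  → match P3@[20:22],P4@[21:22]
i=23 'c': node 9→3 (via fail)
i=24 'a': node 3→10 (via fail)
i=25 'b': node 10→0 (via fail)
i=26 'd': node 0→5
i=27 'e': node 5→1 (via fail)
i=28 'd': node 1→5 (via fail)
i=29 'a': node 5→8
i=30 'a': node 8→9  → match P3@[28:30],P4@[29:30]
i=31 'a': node 9→11 (via fail)  → match P4@[30:31]
i=32 'a': node 11→11 (via fail)  → match P4@[31:32]
i=33 'c': node 11→3 (via fail)
i=34 'a': node 3→10 (via fail)
i=35 'e': node 10→1 (via fail)
i=36 'a': node 1→10 (via fail)
i=37 'd': node 10→5 (via fail)
i=38 'd': node 5→6
i=39 'a': node 6→7  → match P2@[37:39]
i=40 'd': node 7→5 (via fail)
i=41 'a': node 5→8
i=42 'd': node 8→5 (via fail)
i=43 'd': node 5→6
i=44 'a': node 6→7  → match P2@[42:44]
i=45 'd': node 7→5 (via fail)
i=46 'a': node 5→8
i=47 'a': node 8→9  → match P3@[45:47],P4@[46:47]
i=48 'd': node 9→5 (via fail)
i=49 'd': node 5→6
i=50 'e': node 6→1 (via fail)
i=51 'a': node 1→10 (via fail)
i=52 'd': node 10→5 (via fail)
i=53 'a': node 5→8
i=54 'a': node 8→9  → match P3@[52:54],P4@[53:54]
i=55 'e': node 9→1 (via fail)
i=56 'c': node 1→2  → match P0@[55:56]
i=57 'e': node 2→4 (via fail)  → match P1@[56:57]
i=58 'b': node 4→0 (via fail)
i=59 'e': node 0→1
i=60 'b': node 1→0 (via fail)
i=61 'e': node 0→1
i=62 'c': node 1→2  → match P0@[61:62]
i=63 'c': node 2→3 (via fail)
i=64 'e': node 3→4  → match P1@[63:64]
i=65 'e': node 4→1 (via fail)
i=66 'c': node 1→2  → match P0@[65:66]
i=67 'd': node 2→5 (via fail)
i=68 'd': node 5→6
i=69 'a': node 6→7  → match P2@[67:69]
i=70 'e': node 7→1 (via fail)
i=71 'c': node 1→2  → match P0@[70:71]

All matches (sorted): [[4,2],[6,1],[9,3],[9,4],[13,4],[15,1],[16,0],[22,3],[22,4],[30,3],[30,4],[31,4],[32,4],[39,2],[44,2],[47,3],[47,4],[54,3],[54,4],[56,0],[57,1],[62,0],[64,1],[66,0],[69,2],[71,0]]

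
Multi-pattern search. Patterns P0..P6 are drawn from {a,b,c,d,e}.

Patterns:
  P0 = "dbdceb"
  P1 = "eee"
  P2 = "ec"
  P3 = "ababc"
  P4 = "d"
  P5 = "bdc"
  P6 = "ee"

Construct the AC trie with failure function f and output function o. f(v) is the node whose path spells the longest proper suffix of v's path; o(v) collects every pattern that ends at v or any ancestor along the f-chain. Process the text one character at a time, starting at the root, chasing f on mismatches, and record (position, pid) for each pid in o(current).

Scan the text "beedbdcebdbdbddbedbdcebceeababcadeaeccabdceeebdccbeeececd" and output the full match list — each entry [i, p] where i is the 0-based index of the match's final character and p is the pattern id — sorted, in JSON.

Build automaton:
Trie (insert patterns):
  n0 'ε': a→11 b→16 d→1 e→7
  n1 'd': b→2  ←P4
  n2 'db': d→3
  n3 'dbd': c→4
  n4 'dbdc': e→5
  n5 'dbdce': b→6
  n6 'dbdceb': ·  ←P0
  n7 'e': c→10 e→8
  n8 'ee': e→9  ←P6
  n9 'eee': ·  ←P1
  n10 'ec': ·  ←P2
  n11 'a': b→12
  n12 'ab': a→13
  n13 'aba': b→14
  n14 'abab': c→15
  n15 'ababc': ·  ←P3
  n16 'b': d→17
  n17 'bd': c→18
  n18 'bdc': ·  ←P5

BFS fail/out derivation:
  fail(1) 'd': from fail(0)=0 chase 'd': 0 ⇒ 0;  out={4}∪out(0)={4}
  fail(7) 'e': from fail(0)=0 chase 'e': 0 ⇒ 0;  out=∅∪out(0)=∅
  fail(11) 'a': from fail(0)=0 chase 'a': 0 ⇒ 0;  out=∅∪out(0)=∅
  fail(16) 'b': from fail(0)=0 chase 'b': 0 ⇒ 0;  out=∅∪out(0)=∅
  fail(2) 'db': from fail(1)=0 chase 'b': 0 ⇒ 16;  out=∅∪out(16)=∅
  fail(8) 'ee': from fail(7)=0 chase 'e': 0 ⇒ 7;  out={6}∪out(7)={6}
  fail(10) 'ec': from fail(7)=0 chase 'c': 0 ⇒ 0;  out={2}∪out(0)={2}
  fail(12) 'ab': from fail(11)=0 chase 'b': 0 ⇒ 16;  out=∅∪out(16)=∅
  fail(17) 'bd': from fail(16)=0 chase 'd': 0 ⇒ 1;  out=∅∪out(1)={4}
  fail(3) 'dbd': from fail(2)=16 chase 'd': 16 ⇒ 17;  out=∅∪out(17)={4}
  fail(9) 'eee': from fail(8)=7 chase 'e': 7 ⇒ 8;  out={1}∪out(8)={1,6}
  fail(13) 'aba': from fail(12)=16 chase 'a': 16→0 ⇒ 11;  out=∅∪out(11)=∅
  fail(18) 'bdc': from fail(17)=1 chase 'c': 1→0 ⇒ 0;  out={5}∪out(0)={5}
  fail(4) 'dbdc': from fail(3)=17 chase 'c': 17 ⇒ 18;  out=∅∪out(18)={5}
  fail(14) 'abab': from fail(13)=11 chase 'b': 11 ⇒ 12;  out=∅∪out(12)=∅
  fail(5) 'dbdce': from fail(4)=18 chase 'e': 18→0 ⇒ 7;  out=∅∪out(7)=∅
  fail(15) 'ababc': from fail(14)=12 chase 'c': 12→16→0 ⇒ 0;  out={3}∪out(0)={3}
  fail(6) 'dbdceb': from fail(5)=7 chase 'b': 7→0 ⇒ 16;  out={0}∪out(16)={0}

Run:
i=0 'b': node 0→16
i=1 'e': node 16→7 (via fail)
i=2 'e': node 7→8  emit P6@[1:2]
i=3 'd': node 8→1 (via fail)  emit P4@[3:3]
i=4 'b': node 1→2
i=5 'd': node 2→3  emit P4@[5:5]
i=6 'c': node 3→4  emit P5@[4:6]
i=7 'e': node 4→5
i=8 'b': node 5→6  emit P0@[3:8]
i=9 'd': node 6→17 (via fail)  emit P4@[9:9]
i=10 'b': node 17→2 (via fail)
i=11 'd': node 2→3  emit P4@[11:11]
i=12 'b': node 3→2 (via fail)
i=13 'd': node 2→3  emit P4@[13:13]
i=14 'd': node 3→1 (via fail)  emit P4@[14:14]
i=15 'b': node 1→2
i=16 'e': node 2→7 (via fail)
i=17 'd': node 7→1 (via fail)  emit P4@[17:17]
i=18 'b': node 1→2
i=19 'd': node 2→3  emit P4@[19:19]
i=20 'c': node 3→4  emit P5@[18:20]
i=21 'e': node 4→5
i=22 'b': node 5→6  emit P0@[17:22]
i=23 'c': node 6→0 (via fail)
i=24 'e': node 0→7
i=25 'e': node 7→8  emit P6@[24:25]
i=26 'a': node 8→11 (via fail)
i=27 'b': node 11→12
i=28 'a': node 12→13
i=29 'b': node 13→14
i=30 'c': node 14→15  emit P3@[26:30]
i=31 'a': node 15→11 (via fail)
i=32 'd': node 11→1 (via fail)  emit P4@[32:32]
i=33 'e': node 1→7 (via fail)
i=34 'a': node 7→11 (via fail)
i=35 'e': node 11→7 (via fail)
i=36 'c': node 7→10  emit P2@[35:36]
i=37 'c': node 10→0 (via fail)
i=38 'a': node 0→11
i=39 'b': node 11→12
i=40 'd': node 12→17 (via fail)  emit P4@[40:40]
i=41 'c': node 17→18  emit P5@[39:41]
i=42 'e': node 18→7 (via fail)
i=43 'e': node 7→8  emit P6@[42:43]
i=44 'e': node 8→9  emit P1@[42:44],P6@[43:44]
i=45 'b': node 9→16 (via fail)
i=46 'd': node 16→17  emit P4@[46:46]
i=47 'c': node 17→18  emit P5@[45:47]
i=48 'c': node 18→0 (via fail)
i=49 'b': node 0→16
i=50 'e': node 16→7 (via fail)
i=51 'e': node 7→8  emit P6@[50:51]
i=52 'e': node 8→9  emit P1@[50:52],P6@[51:52]
i=53 'c': node 9→10 (via fail)  emit P2@[52:53]
i=54 'e': node 10→7 (via fail)
i=55 'c': node 7→10  emit P2@[54:55]
i=56 'd': node 10→1 (via fail)  emit P4@[56:56]

Result: [[2,6],[3,4],[5,4],[6,5],[8,0],[9,4],[11,4],[13,4],[14,4],[17,4],[19,4],[20,5],[22,0],[25,6],[30,3],[32,4],[36,2],[40,4],[41,5],[43,6],[44,1],[44,6],[46,4],[47,5],[51,6],[52,1],[52,6],[53,2],[55,2],[56,4]]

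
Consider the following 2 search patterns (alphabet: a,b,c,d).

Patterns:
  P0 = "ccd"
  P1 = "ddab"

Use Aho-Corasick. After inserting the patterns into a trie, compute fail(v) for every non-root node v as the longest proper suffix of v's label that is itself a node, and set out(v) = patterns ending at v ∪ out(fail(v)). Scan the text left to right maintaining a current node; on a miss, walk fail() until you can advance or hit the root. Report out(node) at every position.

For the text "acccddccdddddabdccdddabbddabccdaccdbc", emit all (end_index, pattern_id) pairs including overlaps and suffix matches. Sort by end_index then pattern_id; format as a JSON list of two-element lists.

Construct AC machine:
Trie nodes:
  0='ε' goto c→1 d→4
  1='c' goto c→2
  2='cc' goto d→3
  3='ccd' goto ·  ←P0
  4='d' goto d→5
  5='dd' goto a→6
  6='dda' goto b→7
  7='ddab' goto ·  ←P1

Failure links (BFS by depth):
  fail(1) 'c': from fail(0)=0 chase 'c': 0 ⇒ 0;  out=∅∪out(0)=∅
  fail(4) 'd': from fail(0)=0 chase 'd': 0 ⇒ 0;  out=∅∪out(0)=∅
  fail(2) 'cc': from fail(1)=0 chase 'c': 0 ⇒ 1;  out=∅∪out(1)=∅
  fail(5) 'dd': from fail(4)=0 chase 'd': 0 ⇒ 4;  out=∅∪out(4)=∅
  fail(3) 'ccd': from fail(2)=1 chase 'd': 1→0 ⇒ 4;  out={0}∪out(4)={0}
  fail(6) 'dda': from fail(5)=4 chase 'a': 4→0 ⇒ 0;  out=∅∪out(0)=∅
  fail(7) 'ddab': from fail(6)=0 chase 'b': 0 ⇒ 0;  out={1}∪out(0)={1}

Run:
[0] read 'a'  n0⇒n0
[1] read 'c'  n0⇒n1
[2] read 'c'  n1⇒n2
[3] read 'c'  n2⇒n2 (via fail)
[4] read 'd'  n2⇒n3  → match P0@[2:4]
[5] read 'd'  n3⇒n5 (via fail)
[6] read 'c'  n5⇒n1 (via fail)
[7] read 'c'  n1⇒n2
[8] read 'd'  n2⇒n3  → match P0@[6:8]
[9] read 'd'  n3⇒n5 (via fail)
[10] read 'd'  n5⇒n5 (via fail)
[11] read 'd'  n5⇒n5 (via fail)
[12] read 'd'  n5⇒n5 (via fail)
[13] read 'a'  n5⇒n6
[14] read 'b'  n6⇒n7  → match P1@[11:14]
[15] read 'd'  n7⇒n4 (via fail)
[16] read 'c'  n4⇒n1 (via fail)
[17] read 'c'  n1⇒n2
[18] read 'd'  n2⇒n3  → match P0@[16:18]
[19] read 'd'  n3⇒n5 (via fail)
[20] read 'd'  n5⇒n5 (via fail)
[21] read 'a'  n5⇒n6
[22] read 'b'  n6⇒n7  → match P1@[19:22]
[23] read 'b'  n7⇒n0 (via fail)
[24] read 'd'  n0⇒n4
[25] read 'd'  n4⇒n5
[26] read 'a'  n5⇒n6
[27] read 'b'  n6⇒n7  → match P1@[24:27]
[28] read 'c'  n7⇒n1 (via fail)
[29] read 'c'  n1⇒n2
[30] read 'd'  n2⇒n3  → match P0@[28:30]
[31] read 'a'  n3⇒n0 (via fail)
[32] read 'c'  n0⇒n1
[33] read 'c'  n1⇒n2
[34] read 'd'  n2⇒n3  → match P0@[32:34]
[35] read 'b'  n3⇒n0 (via fail)
[36] read 'c'  n0⇒n1

Matches: [[4,0],[8,0],[14,1],[18,0],[22,1],[27,1],[30,0],[34,0]]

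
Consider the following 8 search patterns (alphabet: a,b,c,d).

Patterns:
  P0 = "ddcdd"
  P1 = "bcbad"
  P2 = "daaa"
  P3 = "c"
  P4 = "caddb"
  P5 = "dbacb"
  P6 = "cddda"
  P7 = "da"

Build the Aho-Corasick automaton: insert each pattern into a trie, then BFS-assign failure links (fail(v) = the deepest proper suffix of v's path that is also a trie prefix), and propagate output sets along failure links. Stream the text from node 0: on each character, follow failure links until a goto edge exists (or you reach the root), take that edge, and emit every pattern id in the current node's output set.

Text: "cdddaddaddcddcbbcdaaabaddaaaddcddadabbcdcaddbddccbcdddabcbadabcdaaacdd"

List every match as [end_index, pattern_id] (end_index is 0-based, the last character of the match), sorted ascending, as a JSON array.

Build:
Trie nodes:
  n0 'ε': b→6 c→14 d→1
  n1 'd': a→11 b→19 d→2
  n2 'dd': c→3
  n3 'ddc': d→4
  n4 'ddcd': d→5
  n5 'ddcdd': ·  ←P0
  n6 'b': c→7
  n7 'bc': b→8
  n8 'bcb': a→9
  n9 'bcba': d→10
  n10 'bcbad': ·  ←P1
  n11 'da': a→12  ←P7
  n12 'daa': a→13
  n13 'daaa': ·  ←P2
  n14 'c': a→15 d→23  ←P3
  n15 'ca': d→16
  n16 'cad': d→17
  n17 'cadd': b→18
  n18 'caddb': ·  ←P4
  n19 'db': a→20
  n20 'dba': c→21
  n21 'dbac': b→22
  n22 'dbacb': ·  ←P5
  n23 'cd': d→24
  n24 'cdd': d→25
  n25 'cddd': a→26
  n26 'cddda': ·  ←P6

Failure links (BFS by depth):
  n1('d'): parent n0 fail=0; on 'd' 0 → fail=0;  out ∅∪∅=∅
  n6('b'): parent n0 fail=0; on 'b' 0 → fail=0;  out ∅∪∅=∅
  n14('c'): parent n0 fail=0; on 'c' 0 → fail=0;  out {3}∪∅={3}
  n2('dd'): parent n1 fail=0; on 'd' 0 → fail=1;  out ∅∪∅=∅
  n7('bc'): parent n6 fail=0; on 'c' 0 → fail=14;  out ∅∪{3}={3}
  n11('da'): parent n1 fail=0; on 'a' 0 → fail=0;  out {7}∪∅={7}
  n15('ca'): parent n14 fail=0; on 'a' 0 → fail=0;  out ∅∪∅=∅
  n19('db'): parent n1 fail=0; on 'b' 0 → fail=6;  out ∅∪∅=∅
  n23('cd'): parent n14 fail=0; on 'd' 0 → fail=1;  out ∅∪∅=∅
  n3('ddc'): parent n2 fail=1; on 'c' 1→0 → fail=14;  out ∅∪{3}={3}
  n8('bcb'): parent n7 fail=14; on 'b' 14→0 → fail=6;  out ∅∪∅=∅
  n12('daa'): parent n11 fail=0; on 'a' 0 → fail=0;  out ∅∪∅=∅
  n16('cad'): parent n15 fail=0; on 'd' 0 → fail=1;  out ∅∪∅=∅
  n20('dba'): parent n19 fail=6; on 'a' 6→0 → fail=0;  out ∅∪∅=∅
  n24('cdd'): parent n23 fail=1; on 'd' 1 → fail=2;  out ∅∪∅=∅
  n4('ddcd'): parent n3 fail=14; on 'd' 14 → fail=23;  out ∅∪∅=∅
  n9('bcba'): parent n8 fail=6; on 'a' 6→0 → fail=0;  out ∅∪∅=∅
  n13('daaa'): parent n12 fail=0; on 'a' 0 → fail=0;  out {2}∪∅={2}
  n17('cadd'): parent n16 fail=1; on 'd' 1 → fail=2;  out ∅∪∅=∅
  n21('dbac'): parent n20 fail=0; on 'c' 0 → fail=14;  out ∅∪{3}={3}
  n25('cddd'): parent n24 fail=2; on 'd' 2→1 → fail=2;  out ∅∪∅=∅
  n5('ddcdd'): parent n4 fail=23; on 'd' 23 → fail=24;  out {0}∪∅={0}
  n10('bcbad'): parent n9 fail=0; on 'd' 0 → fail=1;  out {1}∪∅={1}
  n18('caddb'): parent n17 fail=2; on 'b' 2→1 → fail=19;  out {4}∪∅={4}
  n22('dbacb'): parent n21 fail=14; on 'b' 14→0 → fail=6;  out {5}∪∅={5}
  n26('cddda'): parent n25 fail=2; on 'a' 2→1 → fail=11;  out {6}∪{7}={6,7}

Run:
[0] read 'c'  n0⇒n14  emit P3@[0:0]
[1] read 'd'  n14⇒n23
[2] read 'd'  n23⇒n24
[3] read 'd'  n24⇒n25
[4] read 'a'  n25⇒n26  emit P6@[0:4],P7@[3:4]
[5] read 'd'  n26⇒n1 ·f
[6] read 'd'  n1⇒n2
[7] read 'a'  n2⇒n11 ·f  emit P7@[6:7]
[8] read 'd'  n11⇒n1 ·f
[9] read 'd'  n1⇒n2
[10] read 'c'  n2⇒n3  emit P3@[10:10]
[11] read 'd'  n3⇒n4
[12] read 'd'  n4⇒n5  emit P0@[8:12]
[13] read 'c'  n5⇒n3 ·f  emit P3@[13:13]
[14] read 'b'  n3⇒n6 ·f
[15] read 'b'  n6⇒n6 ·f
[16] read 'c'  n6⇒n7  emit P3@[16:16]
[17] read 'd'  n7⇒n23 ·f
[18] read 'a'  n23⇒n11 ·f  emit P7@[17:18]
[19] read 'a'  n11⇒n12
[20] read 'a'  n12⇒n13  emit P2@[17:20]
[21] read 'b'  n13⇒n6 ·f
[22] read 'a'  n6⇒n0 ·f
[23] read 'd'  n0⇒n1
[24] read 'd'  n1⇒n2
[25] read 'a'  n2⇒n11 ·f  emit P7@[24:25]
[26] read 'a'  n11⇒n12
[27] read 'a'  n12⇒n13  emit P2@[24:27]
[28] read 'd'  n13⇒n1 ·f
[29] read 'd'  n1⇒n2
[30] read 'c'  n2⇒n3  emit P3@[30:30]
[31] read 'd'  n3⇒n4
[32] read 'd'  n4⇒n5  emit P0@[28:32]
[33] read 'a'  n5⇒n11 ·f  emit P7@[32:33]
[34] read 'd'  n11⇒n1 ·f
[35] read 'a'  n1⇒n11  emit P7@[34:35]
[36] read 'b'  n11⇒n6 ·f
[37] read 'b'  n6⇒n6 ·f
[38] read 'c'  n6⇒n7  emit P3@[38:38]
[39] read 'd'  n7⇒n23 ·f
[40] read 'c'  n23⇒n14 ·f  emit P3@[40:40]
[41] read 'a'  n14⇒n15
[42] read 'd'  n15⇒n16
[43] read 'd'  n16⇒n17
[44] read 'b'  n17⇒n18  emit P4@[40:44]
[45] read 'd'  n18⇒n1 ·f
[46] read 'd'  n1⇒n2
[47] read 'c'  n2⇒n3  emit P3@[47:47]
[48] read 'c'  n3⇒n14 ·f  emit P3@[48:48]
[49] read 'b'  n14⇒n6 ·f
[50] read 'c'  n6⇒n7  emit P3@[50:50]
[51] read 'd'  n7⇒n23 ·f
[52] read 'd'  n23⇒n24
[53] read 'd'  n24⇒n25
[54] read 'a'  n25⇒n26  emit P6@[50:54],P7@[53:54]
[55] read 'b'  n26⇒n6 ·f
[56] read 'c'  n6⇒n7  emit P3@[56:56]
[57] read 'b'  n7⇒n8
[58] read 'a'  n8⇒n9
[59] read 'd'  n9⇒n10  emit P1@[55:59]
[60] read 'a'  n10⇒n11 ·f  emit P7@[59:60]
[61] read 'b'  n11⇒n6 ·f
[62] read 'c'  n6⇒n7  emit P3@[62:62]
[63] read 'd'  n7⇒n23 ·f
[64] read 'a'  n23⇒n11 ·f  emit P7@[63:64]
[65] read 'a'  n11⇒n12
[66] read 'a'  n12⇒n13  emit P2@[63:66]
[67] read 'c'  n13⇒n14 ·f  emit P3@[67:67]
[68] read 'd'  n14⇒n23
[69] read 'd'  n23⇒n24

All matches (sorted): [[0,3],[4,6],[4,7],[7,7],[10,3],[12,0],[13,3],[16,3],[18,7],[20,2],[25,7],[27,2],[30,3],[32,0],[33,7],[35,7],[38,3],[40,3],[44,4],[47,3],[48,3],[50,3],[54,6],[54,7],[56,3],[59,1],[60,7],[62,3],[64,7],[66,2],[67,3]]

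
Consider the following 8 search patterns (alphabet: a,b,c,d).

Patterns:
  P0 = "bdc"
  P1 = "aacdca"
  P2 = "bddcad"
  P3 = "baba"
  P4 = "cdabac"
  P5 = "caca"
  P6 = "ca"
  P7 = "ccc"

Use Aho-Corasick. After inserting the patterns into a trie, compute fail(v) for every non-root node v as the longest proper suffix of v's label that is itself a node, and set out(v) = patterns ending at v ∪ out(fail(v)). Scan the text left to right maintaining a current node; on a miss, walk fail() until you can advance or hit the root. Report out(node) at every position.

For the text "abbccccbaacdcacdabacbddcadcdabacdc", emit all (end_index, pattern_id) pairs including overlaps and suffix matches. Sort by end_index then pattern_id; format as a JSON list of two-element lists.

Build:
Trie (insert patterns):
  0='ε' goto a→4 b→1 c→17
  1='b' goto a→14 d→2
  2='bd' goto c→3 d→10
  3='bdc' goto ·  [P0 ends]
  4='a' goto a→5
  5='aa' goto c→6
  6='aac' goto d→7
  7='aacd' goto c→8
  8='aacdc' goto a→9
  9='aacdca' goto ·  [P1 ends]
  10='bdd' goto c→11
  11='bddc' goto a→12
  12='bddca' goto d→13
  13='bddcad' goto ·  [P2 ends]
  14='ba' goto b→15
  15='bab' goto a→16
  16='baba' goto ·  [P3 ends]
  17='c' goto a→23 c→26 d→18
  18='cd' goto a→19
  19='cda' goto b→20
  20='cdab' goto a→21
  21='cdaba' goto c→22
  22='cdabac' goto ·  [P4 ends]
  23='ca' goto c→24  [P6 ends]
  24='cac' goto a→25
  25='caca' goto ·  [P5 ends]
  26='cc' goto c→27
  27='ccc' goto ·  [P7 ends]

BFS fail/out derivation:
  fail(1) 'b': from fail(0)=0 chase 'b': 0 ⇒ 0;  out=∅∪out(0)=∅
  fail(4) 'a': from fail(0)=0 chase 'a': 0 ⇒ 0;  out=∅∪out(0)=∅
  fail(17) 'c': from fail(0)=0 chase 'c': 0 ⇒ 0;  out=∅∪out(0)=∅
  fail(2) 'bd': from fail(1)=0 chase 'd': 0 ⇒ 0;  out=∅∪out(0)=∅
  fail(5) 'aa': from fail(4)=0 chase 'a': 0 ⇒ 4;  out=∅∪out(4)=∅
  fail(14) 'ba': from fail(1)=0 chase 'a': 0 ⇒ 4;  out=∅∪out(4)=∅
  fail(18) 'cd': from fail(17)=0 chase 'd': 0 ⇒ 0;  out=∅∪out(0)=∅
  fail(23) 'ca': from fail(17)=0 chase 'a': 0 ⇒ 4;  out={6}∪out(4)={6}
  fail(26) 'cc': from fail(17)=0 chase 'c': 0 ⇒ 17;  out=∅∪out(17)=∅
  fail(3) 'bdc': from fail(2)=0 chase 'c': 0 ⇒ 17;  out={0}∪out(17)={0}
  fail(6) 'aac': from fail(5)=4 chase 'c': 4→0 ⇒ 17;  out=∅∪out(17)=∅
  fail(10) 'bdd': from fail(2)=0 chase 'd': 0 ⇒ 0;  out=∅∪out(0)=∅
  fail(15) 'bab': from fail(14)=4 chase 'b': 4→0 ⇒ 1;  out=∅∪out(1)=∅
  fail(19) 'cda': from fail(18)=0 chase 'a': 0 ⇒ 4;  out=∅∪out(4)=∅
  fail(24) 'cac': from fail(23)=4 chase 'c': 4→0 ⇒ 17;  out=∅∪out(17)=∅
  fail(27) 'ccc': from fail(26)=17 chase 'c': 17 ⇒ 26;  out={7}∪out(26)={7}
  fail(7) 'aacd': from fail(6)=17 chase 'd': 17 ⇒ 18;  out=∅∪out(18)=∅
  fail(11) 'bddc': from fail(10)=0 chase 'c': 0 ⇒ 17;  out=∅∪out(17)=∅
  fail(16) 'baba': from fail(15)=1 chase 'a': 1 ⇒ 14;  out={3}∪out(14)={3}
  fail(20) 'cdab': from fail(19)=4 chase 'b': 4→0 ⇒ 1;  out=∅∪out(1)=∅
  fail(25) 'caca': from fail(24)=17 chase 'a': 17 ⇒ 23;  out={5}∪out(23)={5,6}
  fail(8) 'aacdc': from fail(7)=18 chase 'c': 18→0 ⇒ 17;  out=∅∪out(17)=∅
  fail(12) 'bddca': from fail(11)=17 chase 'a': 17 ⇒ 23;  out=∅∪out(23)={6}
  fail(21) 'cdaba': from fail(20)=1 chase 'a': 1 ⇒ 14;  out=∅∪out(14)=∅
  fail(9) 'aacdca': from fail(8)=17 chase 'a': 17 ⇒ 23;  out={1}∪out(23)={1,6}
  fail(13) 'bddcad': from fail(12)=23 chase 'd': 23→4→0 ⇒ 0;  out={2}∪out(0)={2}
  fail(22) 'cdabac': from fail(21)=14 chase 'c': 14→4→0 ⇒ 17;  out={4}∪out(17)={4}

Scan:
pos 0 'a': at 4
pos 1 'b': at 1 (via fail)
pos 2 'b': at 1 (via fail)
pos 3 'c': at 17 (via fail)
pos 4 'c': at 26
pos 5 'c': at 27  → match P7@[3:5]
pos 6 'c': at 27 (via fail)  → match P7@[4:6]
pos 7 'b': at 1 (via fail)
pos 8 'a': at 14
pos 9 'a': at 5 (via fail)
pos 10 'c': at 6
pos 11 'd': at 7
pos 12 'c': at 8
pos 13 'a': at 9  → match P1@[8:13],P6@[12:13]
pos 14 'c': at 24 (via fail)
pos 15 'd': at 18 (via fail)
pos 16 'a': at 19
pos 17 'b': at 20
pos 18 'a': at 21
pos 19 'c': at 22  → match P4@[14:19]
pos 20 'b': at 1 (via fail)
pos 21 'd': at 2
pos 22 'd': at 10
pos 23 'c': at 11
pos 24 'a': at 12  → match P6@[23:24]
pos 25 'd': at 13  → match P2@[20:25]
pos 26 'c': at 17 (via fail)
pos 27 'd': at 18
pos 28 'a': at 19
pos 29 'b': at 20
pos 30 'a': at 21
pos 31 'c': at 22  → match P4@[26:31]
pos 32 'd': at 18 (via fail)
pos 33 'c': at 17 (via fail)

All matches (sorted): [[5,7],[6,7],[13,1],[13,6],[19,4],[24,6],[25,2],[31,4]]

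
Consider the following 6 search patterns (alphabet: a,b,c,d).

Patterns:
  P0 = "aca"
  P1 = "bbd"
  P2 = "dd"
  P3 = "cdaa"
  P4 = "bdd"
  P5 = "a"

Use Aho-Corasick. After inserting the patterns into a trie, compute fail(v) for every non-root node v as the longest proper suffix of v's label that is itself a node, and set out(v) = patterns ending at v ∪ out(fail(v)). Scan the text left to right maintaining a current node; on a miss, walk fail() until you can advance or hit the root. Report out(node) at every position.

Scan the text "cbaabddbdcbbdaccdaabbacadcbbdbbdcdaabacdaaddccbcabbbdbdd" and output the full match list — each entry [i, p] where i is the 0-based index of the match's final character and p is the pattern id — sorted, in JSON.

Build automaton:
Trie (insert patterns):
  n0 'ε': a→1 b→4 c→9 d→7
  n1 'a': c→2  ←P5
  n2 'ac': a→3
  n3 'aca': ·  ←P0
  n4 'b': b→5 d→13
  n5 'bb': d→6
  n6 'bbd': ·  ←P1
  n7 'd': d→8
  n8 'dd': ·  ←P2
  n9 'c': d→10
  n10 'cd': a→11
  n11 'cda': a→12
  n12 'cdaa': ·  ←P3
  n13 'bd': d→14
  n14 'bdd': ·  ←P4

BFS fail/out derivation:
  n1('a'): parent n0 fail=0; on 'a' 0 → fail=0;  out {5}∪∅={5}
  n4('b'): parent n0 fail=0; on 'b' 0 → fail=0;  out ∅∪∅=∅
  n7('d'): parent n0 fail=0; on 'd' 0 → fail=0;  out ∅∪∅=∅
  n9('c'): parent n0 fail=0; on 'c' 0 → fail=0;  out ∅∪∅=∅
  n2('ac'): parent n1 fail=0; on 'c' 0 → fail=9;  out ∅∪∅=∅
  n5('bb'): parent n4 fail=0; on 'b' 0 → fail=4;  out ∅∪∅=∅
  n8('dd'): parent n7 fail=0; on 'd' 0 → fail=7;  out {2}∪∅={2}
  n10('cd'): parent n9 fail=0; on 'd' 0 → fail=7;  out ∅∪∅=∅
  n13('bd'): parent n4 fail=0; on 'd' 0 → fail=7;  out ∅∪∅=∅
  n3('aca'): parent n2 fail=9; on 'a' 9→0 → fail=1;  out {0}∪{5}={0,5}
  n6('bbd'): parent n5 fail=4; on 'd' 4 → fail=13;  out {1}∪∅={1}
  n11('cda'): parent n10 fail=7; on 'a' 7→0 → fail=1;  out ∅∪{5}={5}
  n14('bdd'): parent n13 fail=7; on 'd' 7 → fail=8;  out {4}∪{2}={2,4}
  n12('cdaa'): parent n11 fail=1; on 'a' 1→0 → fail=1;  out {3}∪{5}={3,5}

Scan:
[0] read 'c'  n0⇒n9
[1] read 'b'  n9⇒n4 (fail-walked)
[2] read 'a'  n4⇒n1 (fail-walked)  → match P5@[2:2]
[3] read 'a'  n1⇒n1 (fail-walked)  → match P5@[3:3]
[4] read 'b'  n1⇒n4 (fail-walked)
[5] read 'd'  n4⇒n13
[6] read 'd'  n13⇒n14  → match P2@[5:6],P4@[4:6]
[7] read 'b'  n14⇒n4 (fail-walked)
[8] read 'd'  n4⇒n13
[9] read 'c'  n13⇒n9 (fail-walked)
[10] read 'b'  n9⇒n4 (fail-walked)
[11] read 'b'  n4⇒n5
[12] read 'd'  n5⇒n6  → match P1@[10:12]
[13] read 'a'  n6⇒n1 (fail-walked)  → match P5@[13:13]
[14] read 'c'  n1⇒n2
[15] read 'c'  n2⇒n9 (fail-walked)
[16] read 'd'  n9⇒n10
[17] read 'a'  n10⇒n11  → match P5@[17:17]
[18] read 'a'  n11⇒n12  → match P3@[15:18],P5@[18:18]
[19] read 'b'  n12⇒n4 (fail-walked)
[20] read 'b'  n4⇒n5
[21] read 'a'  n5⇒n1 (fail-walked)  → match P5@[21:21]
[22] read 'c'  n1⇒n2
[23] read 'a'  n2⇒n3  → match P0@[21:23],P5@[23:23]
[24] read 'd'  n3⇒n7 (fail-walked)
[25] read 'c'  n7⇒n9 (fail-walked)
[26] read 'b'  n9⇒n4 (fail-walked)
[27] read 'b'  n4⇒n5
[28] read 'd'  n5⇒n6  → match P1@[26:28]
[29] read 'b'  n6⇒n4 (fail-walked)
[30] read 'b'  n4⇒n5
[31] read 'd'  n5⇒n6  → match P1@[29:31]
[32] read 'c'  n6⇒n9 (fail-walked)
[33] read 'd'  n9⇒n10
[34] read 'a'  n10⇒n11  → match P5@[34:34]
[35] read 'a'  n11⇒n12  → match P3@[32:35],P5@[35:35]
[36] read 'b'  n12⇒n4 (fail-walked)
[37] read 'a'  n4⇒n1 (fail-walked)  → match P5@[37:37]
[38] read 'c'  n1⇒n2
[39] read 'd'  n2⇒n10 (fail-walked)
[40] read 'a'  n10⇒n11  → match P5@[40:40]
[41] read 'a'  n11⇒n12  → match P3@[38:41],P5@[41:41]
[42] read 'd'  n12⇒n7 (fail-walked)
[43] read 'd'  n7⇒n8  → match P2@[42:43]
[44] read 'c'  n8⇒n9 (fail-walked)
[45] read 'c'  n9⇒n9 (fail-walked)
[46] read 'b'  n9⇒n4 (fail-walked)
[47] read 'c'  n4⇒n9 (fail-walked)
[48] read 'a'  n9⇒n1 (fail-walked)  → match P5@[48:48]
[49] read 'b'  n1⇒n4 (fail-walked)
[50] read 'b'  n4⇒n5
[51] read 'b'  n5⇒n5 (fail-walked)
[52] read 'd'  n5⇒n6  → match P1@[50:52]
[53] read 'b'  n6⇒n4 (fail-walked)
[54] read 'd'  n4⇒n13
[55] read 'd'  n13⇒n14  → match P2@[54:55],P4@[53:55]

Matches: [[2,5],[3,5],[6,2],[6,4],[12,1],[13,5],[17,5],[18,3],[18,5],[21,5],[23,0],[23,5],[28,1],[31,1],[34,5],[35,3],[35,5],[37,5],[40,5],[41,3],[41,5],[43,2],[48,5],[52,1],[55,2],[55,4]]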